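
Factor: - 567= - 3^4*7^1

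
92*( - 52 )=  - 4784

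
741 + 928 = 1669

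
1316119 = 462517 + 853602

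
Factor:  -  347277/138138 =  - 719/286= - 2^( - 1 )*11^( - 1 ) *13^(-1 )*719^1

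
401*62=24862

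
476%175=126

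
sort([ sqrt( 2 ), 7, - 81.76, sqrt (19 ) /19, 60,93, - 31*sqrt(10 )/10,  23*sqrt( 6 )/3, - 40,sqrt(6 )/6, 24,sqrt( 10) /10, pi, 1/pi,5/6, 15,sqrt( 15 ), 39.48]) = [ - 81.76,-40,-31*sqrt( 10 )/10,sqrt ( 19 ) /19, sqrt(10 ) /10, 1/pi,sqrt( 6)/6,  5/6, sqrt(2 ),pi,sqrt(15),7, 15, 23*sqrt (6) /3 , 24 , 39.48,60,93] 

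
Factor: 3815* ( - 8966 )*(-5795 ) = 198219655550 =2^1 * 5^2*7^1*19^1*61^1*109^1 * 4483^1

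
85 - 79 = 6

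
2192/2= 1096= 1096.00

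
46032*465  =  21404880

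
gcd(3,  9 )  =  3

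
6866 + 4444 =11310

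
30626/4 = 15313/2=7656.50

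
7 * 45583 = 319081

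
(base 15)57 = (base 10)82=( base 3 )10001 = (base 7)145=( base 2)1010010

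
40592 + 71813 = 112405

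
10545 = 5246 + 5299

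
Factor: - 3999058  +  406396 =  - 2^1*3^1*598777^1 =- 3592662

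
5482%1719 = 325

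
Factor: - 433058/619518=  -  3^(-1)*17^1*47^1*79^( - 1 )*271^1*1307^ (-1) = - 216529/309759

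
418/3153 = 418/3153 = 0.13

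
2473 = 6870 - 4397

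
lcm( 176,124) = 5456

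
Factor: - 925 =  - 5^2 * 37^1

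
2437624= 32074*76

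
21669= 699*31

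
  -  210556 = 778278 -988834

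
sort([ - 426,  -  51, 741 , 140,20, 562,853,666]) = [- 426, - 51,20, 140,562 , 666 , 741,853] 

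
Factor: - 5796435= - 3^1*5^1*386429^1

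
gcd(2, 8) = 2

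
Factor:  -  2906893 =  - 11^1*264263^1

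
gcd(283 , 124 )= 1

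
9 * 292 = 2628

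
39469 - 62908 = -23439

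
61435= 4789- - 56646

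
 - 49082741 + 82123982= 33041241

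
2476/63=2476/63 =39.30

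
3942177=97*40641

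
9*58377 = 525393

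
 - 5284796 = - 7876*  671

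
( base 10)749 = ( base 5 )10444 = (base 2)1011101101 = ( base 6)3245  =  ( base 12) 525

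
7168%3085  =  998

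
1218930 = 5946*205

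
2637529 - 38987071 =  - 36349542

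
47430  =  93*510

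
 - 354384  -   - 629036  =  274652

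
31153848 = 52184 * 597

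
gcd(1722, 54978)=42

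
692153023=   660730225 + 31422798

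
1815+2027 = 3842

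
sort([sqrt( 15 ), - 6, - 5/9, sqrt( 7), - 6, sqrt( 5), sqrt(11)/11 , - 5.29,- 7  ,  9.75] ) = [ -7, - 6, - 6, - 5.29, - 5/9,sqrt(11)/11,sqrt (5), sqrt(7 ),sqrt(15 )  ,  9.75 ]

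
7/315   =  1/45 = 0.02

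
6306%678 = 204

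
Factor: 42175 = 5^2*7^1*241^1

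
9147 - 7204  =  1943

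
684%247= 190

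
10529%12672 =10529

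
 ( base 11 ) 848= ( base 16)3fc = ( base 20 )2b0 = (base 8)1774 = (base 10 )1020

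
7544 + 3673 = 11217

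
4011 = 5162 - 1151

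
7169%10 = 9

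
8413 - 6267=2146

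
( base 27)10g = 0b1011101001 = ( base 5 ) 10440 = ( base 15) 34A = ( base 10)745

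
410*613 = 251330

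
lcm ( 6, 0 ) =0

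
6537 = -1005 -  - 7542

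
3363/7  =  480 + 3/7 =480.43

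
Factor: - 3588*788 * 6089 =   -  17215697616  =  - 2^4*3^1*13^1 * 23^1*197^1*6089^1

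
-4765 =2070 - 6835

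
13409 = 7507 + 5902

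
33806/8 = 16903/4 = 4225.75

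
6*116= 696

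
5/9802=5/9802 = 0.00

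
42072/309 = 136 + 16/103=136.16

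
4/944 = 1/236 = 0.00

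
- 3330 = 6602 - 9932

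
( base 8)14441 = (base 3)22211021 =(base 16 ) 1921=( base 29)7io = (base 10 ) 6433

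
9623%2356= 199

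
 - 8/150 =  - 4/75 = - 0.05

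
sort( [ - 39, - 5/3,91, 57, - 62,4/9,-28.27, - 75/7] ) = [ - 62, - 39, - 28.27, - 75/7, - 5/3, 4/9,57,91]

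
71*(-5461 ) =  - 387731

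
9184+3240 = 12424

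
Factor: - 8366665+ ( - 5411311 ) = -13777976 = -  2^3*71^1*127^1*191^1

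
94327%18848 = 87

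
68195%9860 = 9035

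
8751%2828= 267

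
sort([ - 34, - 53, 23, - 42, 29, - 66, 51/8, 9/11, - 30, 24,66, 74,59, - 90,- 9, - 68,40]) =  [  -  90, - 68 ,-66, - 53, - 42, - 34,-30, - 9, 9/11,51/8,23, 24, 29, 40,59,66 , 74 ] 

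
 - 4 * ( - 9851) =39404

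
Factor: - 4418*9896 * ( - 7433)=324974684624  =  2^4 * 47^2 * 1237^1*7433^1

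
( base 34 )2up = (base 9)4540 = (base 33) 32o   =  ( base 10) 3357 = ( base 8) 6435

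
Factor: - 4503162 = -2^1*3^1 * 211^1*3557^1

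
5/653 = 5/653= 0.01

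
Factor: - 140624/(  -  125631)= 272/243=2^4*3^(-5)*17^1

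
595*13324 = 7927780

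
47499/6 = 15833/2 = 7916.50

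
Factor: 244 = 2^2*61^1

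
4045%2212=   1833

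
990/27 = 36 + 2/3 = 36.67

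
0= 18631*0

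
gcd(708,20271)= 3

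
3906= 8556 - 4650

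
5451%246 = 39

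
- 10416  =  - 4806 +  - 5610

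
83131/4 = 83131/4 =20782.75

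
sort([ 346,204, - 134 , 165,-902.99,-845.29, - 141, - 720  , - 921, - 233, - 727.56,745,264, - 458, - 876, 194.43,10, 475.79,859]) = [-921, - 902.99,-876, - 845.29, - 727.56, - 720, - 458, - 233, - 141, - 134,10,  165,194.43,204,264, 346,475.79, 745, 859 ] 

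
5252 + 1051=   6303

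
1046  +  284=1330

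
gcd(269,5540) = 1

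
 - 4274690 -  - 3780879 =  -  493811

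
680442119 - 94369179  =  586072940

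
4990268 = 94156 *53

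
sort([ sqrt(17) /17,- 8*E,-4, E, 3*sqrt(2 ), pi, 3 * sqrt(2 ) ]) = [-8*E ,-4,  sqrt(17)/17, E, pi,3*sqrt(2 ),3*sqrt(2)]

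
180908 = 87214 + 93694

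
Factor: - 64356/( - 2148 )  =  31^1*173^1*179^( - 1 ) = 5363/179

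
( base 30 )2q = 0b1010110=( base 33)2k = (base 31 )2o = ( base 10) 86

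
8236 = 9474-1238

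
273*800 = 218400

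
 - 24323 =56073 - 80396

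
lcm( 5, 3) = 15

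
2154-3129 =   -  975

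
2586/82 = 1293/41 = 31.54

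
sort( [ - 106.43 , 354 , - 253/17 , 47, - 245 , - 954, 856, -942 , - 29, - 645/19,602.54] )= [  -  954 , - 942, - 245, - 106.43,- 645/19,- 29, -253/17,47,  354,602.54,856] 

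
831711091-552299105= 279411986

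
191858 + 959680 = 1151538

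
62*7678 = 476036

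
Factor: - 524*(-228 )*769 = 2^4*3^1*19^1*131^1*769^1 = 91873968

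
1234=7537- 6303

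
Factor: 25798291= 25798291^1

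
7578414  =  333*22758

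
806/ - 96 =  -  9  +  29/48 = -  8.40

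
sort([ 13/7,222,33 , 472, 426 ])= [ 13/7, 33 , 222,426,472] 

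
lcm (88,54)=2376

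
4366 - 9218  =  - 4852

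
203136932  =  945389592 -742252660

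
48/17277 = 16/5759= 0.00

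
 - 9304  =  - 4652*2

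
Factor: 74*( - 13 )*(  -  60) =57720 = 2^3*3^1 *5^1*13^1*37^1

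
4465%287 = 160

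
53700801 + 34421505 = 88122306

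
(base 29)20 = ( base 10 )58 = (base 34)1O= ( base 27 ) 24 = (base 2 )111010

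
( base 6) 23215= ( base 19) 93h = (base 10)3323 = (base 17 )B88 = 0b110011111011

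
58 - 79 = -21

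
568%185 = 13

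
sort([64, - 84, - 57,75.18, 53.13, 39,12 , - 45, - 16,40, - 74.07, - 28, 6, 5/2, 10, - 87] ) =[  -  87, - 84, - 74.07, - 57, - 45, - 28, - 16, 5/2, 6, 10, 12, 39, 40,53.13, 64, 75.18]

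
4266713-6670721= - 2404008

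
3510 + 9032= 12542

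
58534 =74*791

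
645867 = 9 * 71763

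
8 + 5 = 13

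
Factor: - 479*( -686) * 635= 208657190=2^1*5^1*7^3*127^1*479^1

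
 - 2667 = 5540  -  8207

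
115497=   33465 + 82032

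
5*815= 4075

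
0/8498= 0 = 0.00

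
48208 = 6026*8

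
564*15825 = 8925300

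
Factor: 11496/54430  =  2^2*3^1*5^( - 1)*479^1*5443^( - 1) = 5748/27215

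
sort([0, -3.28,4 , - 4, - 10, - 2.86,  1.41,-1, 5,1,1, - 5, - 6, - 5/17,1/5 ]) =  [ -10 , - 6, - 5,-4 , - 3.28, - 2.86, - 1 , - 5/17, 0, 1/5,1,1,1.41,4,5 ]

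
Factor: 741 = 3^1*13^1*19^1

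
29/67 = 29/67 =0.43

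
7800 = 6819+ 981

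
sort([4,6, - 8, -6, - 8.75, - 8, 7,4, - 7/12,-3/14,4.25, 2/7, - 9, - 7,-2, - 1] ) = [ - 9,  -  8.75, - 8, - 8,-7, - 6, - 2 , - 1, - 7/12, - 3/14 , 2/7,4,4, 4.25,6, 7 ] 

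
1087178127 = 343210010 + 743968117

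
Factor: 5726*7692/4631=2^3*3^1*7^1 * 11^(-1) * 409^1 * 421^( - 1)*641^1 = 44044392/4631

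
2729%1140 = 449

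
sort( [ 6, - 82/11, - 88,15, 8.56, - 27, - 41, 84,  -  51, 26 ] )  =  [ - 88, - 51,-41, - 27,-82/11, 6, 8.56, 15,26, 84]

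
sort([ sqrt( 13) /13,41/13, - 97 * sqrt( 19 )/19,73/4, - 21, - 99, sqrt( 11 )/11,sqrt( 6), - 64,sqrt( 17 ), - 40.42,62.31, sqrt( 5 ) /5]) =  [ - 99, - 64,-40.42,-97  *  sqrt ( 19 )/19, - 21,sqrt( 13) /13,sqrt (11)/11,sqrt(5 )/5,sqrt( 6 ),41/13,sqrt(17),  73/4,62.31 ]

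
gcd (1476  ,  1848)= 12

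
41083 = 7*5869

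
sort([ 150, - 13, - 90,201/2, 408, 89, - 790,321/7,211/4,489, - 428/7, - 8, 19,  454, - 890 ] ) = [-890, - 790 ,- 90, - 428/7, - 13, - 8,19,321/7,211/4, 89, 201/2,150,408,  454,489] 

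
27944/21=1330 + 2/3= 1330.67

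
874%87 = 4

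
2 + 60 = 62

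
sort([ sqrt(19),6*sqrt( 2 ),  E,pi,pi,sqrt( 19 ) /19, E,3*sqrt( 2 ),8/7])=[ sqrt( 19)/19,8/7,E,E , pi,pi, 3*sqrt (2),sqrt( 19),6*sqrt ( 2 )] 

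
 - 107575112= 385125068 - 492700180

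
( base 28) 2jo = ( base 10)2124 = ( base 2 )100001001100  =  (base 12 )1290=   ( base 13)C75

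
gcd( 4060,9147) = 1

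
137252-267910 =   -  130658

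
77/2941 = 77/2941  =  0.03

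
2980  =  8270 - 5290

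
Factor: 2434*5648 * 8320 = 114376970240 = 2^12*5^1 * 13^1*353^1*1217^1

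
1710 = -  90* ( - 19)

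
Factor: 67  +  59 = 2^1*3^2*7^1=126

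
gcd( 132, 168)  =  12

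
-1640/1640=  - 1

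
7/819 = 1/117 = 0.01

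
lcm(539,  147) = 1617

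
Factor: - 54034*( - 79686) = 2^2*3^2*19^1*  233^1*27017^1 = 4305753324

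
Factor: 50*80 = 4000  =  2^5*5^3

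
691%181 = 148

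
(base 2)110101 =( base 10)53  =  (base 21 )2B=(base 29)1o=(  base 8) 65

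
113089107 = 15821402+97267705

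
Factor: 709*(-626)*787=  - 2^1*313^1*709^1*787^1 = - 349297358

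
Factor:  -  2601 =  - 3^2*17^2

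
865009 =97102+767907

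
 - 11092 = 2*(-5546)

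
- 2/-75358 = 1/37679 = 0.00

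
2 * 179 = 358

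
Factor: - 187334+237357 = 50023^1= 50023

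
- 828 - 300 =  - 1128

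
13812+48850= 62662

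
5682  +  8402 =14084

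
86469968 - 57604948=28865020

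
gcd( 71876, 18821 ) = 1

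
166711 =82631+84080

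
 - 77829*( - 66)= 5136714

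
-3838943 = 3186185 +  - 7025128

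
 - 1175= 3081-4256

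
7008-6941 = 67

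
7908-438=7470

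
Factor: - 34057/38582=-2^( - 1)*101^(  -  1) * 191^(  -  1) * 34057^1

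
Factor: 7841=7841^1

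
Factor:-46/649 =  -  2^1*11^ ( - 1 )*23^1 * 59^( - 1) 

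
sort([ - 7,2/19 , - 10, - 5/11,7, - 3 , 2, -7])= [-10, - 7, - 7 , - 3, - 5/11,2/19,2,7 ]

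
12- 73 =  - 61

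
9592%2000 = 1592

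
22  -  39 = -17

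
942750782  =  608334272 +334416510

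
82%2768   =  82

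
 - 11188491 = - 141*79351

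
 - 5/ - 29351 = 5/29351 = 0.00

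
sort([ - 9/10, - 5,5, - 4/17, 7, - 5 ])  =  [ - 5, - 5 , - 9/10, - 4/17, 5,7 ] 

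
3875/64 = 3875/64 = 60.55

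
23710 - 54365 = -30655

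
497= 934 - 437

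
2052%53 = 38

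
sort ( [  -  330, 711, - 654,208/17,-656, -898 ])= [  -  898,-656,  -  654,-330, 208/17,711 ]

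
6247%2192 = 1863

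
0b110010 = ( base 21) 28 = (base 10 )50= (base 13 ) 3b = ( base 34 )1g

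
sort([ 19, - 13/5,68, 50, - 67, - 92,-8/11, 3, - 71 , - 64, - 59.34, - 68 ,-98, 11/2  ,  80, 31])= [  -  98, - 92, - 71, - 68 , - 67,-64, - 59.34, - 13/5, - 8/11,3,11/2, 19, 31, 50, 68,  80]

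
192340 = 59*3260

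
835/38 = 21 + 37/38 = 21.97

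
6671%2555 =1561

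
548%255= 38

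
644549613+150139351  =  794688964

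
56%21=14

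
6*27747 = 166482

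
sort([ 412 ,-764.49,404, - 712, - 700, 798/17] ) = [ - 764.49, - 712,-700, 798/17,404, 412 ]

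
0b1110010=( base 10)114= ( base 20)5E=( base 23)4m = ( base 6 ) 310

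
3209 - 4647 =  - 1438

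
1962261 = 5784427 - 3822166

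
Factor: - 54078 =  - 2^1*3^1*9013^1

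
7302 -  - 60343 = 67645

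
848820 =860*987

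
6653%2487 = 1679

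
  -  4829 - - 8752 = 3923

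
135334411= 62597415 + 72736996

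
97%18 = 7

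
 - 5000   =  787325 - 792325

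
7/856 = 7/856 = 0.01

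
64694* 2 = 129388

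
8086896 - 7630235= 456661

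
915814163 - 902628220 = 13185943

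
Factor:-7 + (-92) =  - 3^2*11^1 = - 99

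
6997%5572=1425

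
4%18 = 4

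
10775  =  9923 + 852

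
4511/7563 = 4511/7563  =  0.60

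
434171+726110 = 1160281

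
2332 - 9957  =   - 7625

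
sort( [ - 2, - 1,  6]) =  [- 2  , - 1,6] 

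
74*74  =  5476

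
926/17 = 926/17=54.47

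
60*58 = 3480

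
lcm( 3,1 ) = 3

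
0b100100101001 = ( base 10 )2345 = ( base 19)698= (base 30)2I5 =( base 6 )14505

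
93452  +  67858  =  161310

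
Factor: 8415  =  3^2*5^1*11^1*17^1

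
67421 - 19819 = 47602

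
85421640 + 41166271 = 126587911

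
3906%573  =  468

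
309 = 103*3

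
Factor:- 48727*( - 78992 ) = 3849043184 =2^4*7^1*4937^1*6961^1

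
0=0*66574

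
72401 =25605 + 46796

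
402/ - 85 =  - 5 + 23/85 = - 4.73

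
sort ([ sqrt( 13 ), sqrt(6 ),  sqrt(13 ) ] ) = [ sqrt(6 )  ,  sqrt(13), sqrt ( 13)]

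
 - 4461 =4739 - 9200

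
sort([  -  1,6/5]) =[ - 1, 6/5] 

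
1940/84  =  23 + 2/21 =23.10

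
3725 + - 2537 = 1188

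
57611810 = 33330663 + 24281147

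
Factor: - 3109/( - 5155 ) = 5^( - 1)*1031^( - 1 )*3109^1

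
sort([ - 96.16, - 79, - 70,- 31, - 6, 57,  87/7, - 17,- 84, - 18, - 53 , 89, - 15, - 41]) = [ - 96.16,-84, -79,-70, - 53, - 41, -31 , - 18, - 17,-15 , - 6,87/7, 57,89] 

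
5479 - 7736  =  -2257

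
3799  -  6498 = - 2699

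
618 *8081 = 4994058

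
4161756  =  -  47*( - 88548 ) 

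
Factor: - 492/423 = -2^2*3^ ( - 1)*41^1*47^( - 1) = - 164/141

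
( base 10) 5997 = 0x176d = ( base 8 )13555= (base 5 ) 142442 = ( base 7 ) 23325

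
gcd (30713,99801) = 1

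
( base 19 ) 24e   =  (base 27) 132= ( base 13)4A6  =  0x32C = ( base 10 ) 812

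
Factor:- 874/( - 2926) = 23/77= 7^( - 1)*11^( - 1)*23^1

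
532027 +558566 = 1090593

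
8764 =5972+2792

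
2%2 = 0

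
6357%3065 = 227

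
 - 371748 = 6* ( - 61958 )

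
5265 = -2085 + 7350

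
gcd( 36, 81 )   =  9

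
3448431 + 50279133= 53727564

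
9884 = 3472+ 6412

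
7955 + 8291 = 16246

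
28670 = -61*( - 470 )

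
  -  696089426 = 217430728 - 913520154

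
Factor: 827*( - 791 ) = -654157 =-7^1*113^1 * 827^1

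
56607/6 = 9434 + 1/2= 9434.50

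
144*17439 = 2511216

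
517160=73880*7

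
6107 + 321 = 6428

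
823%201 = 19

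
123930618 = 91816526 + 32114092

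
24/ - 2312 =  - 3/289= - 0.01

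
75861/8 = 9482+ 5/8 = 9482.62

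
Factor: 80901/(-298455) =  - 3^1 * 5^(  -  1)*89^1*197^( - 1 ) = -267/985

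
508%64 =60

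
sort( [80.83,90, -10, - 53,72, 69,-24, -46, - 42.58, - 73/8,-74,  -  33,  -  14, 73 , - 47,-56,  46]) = [ - 74, - 56,  -  53 ,-47, - 46, - 42.58, - 33, - 24, -14, - 10, - 73/8, 46,69,  72, 73, 80.83, 90]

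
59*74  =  4366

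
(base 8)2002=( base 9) 1360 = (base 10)1026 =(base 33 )V3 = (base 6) 4430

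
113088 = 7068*16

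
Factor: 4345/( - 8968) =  - 2^ ( - 3)*5^1*11^1 *19^( - 1) * 59^( - 1) * 79^1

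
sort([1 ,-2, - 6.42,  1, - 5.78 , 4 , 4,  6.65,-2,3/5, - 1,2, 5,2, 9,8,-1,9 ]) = [ - 6.42,-5.78, - 2, - 2 , -1,-1,3/5 , 1,1, 2, 2,4, 4, 5,6.65, 8,9,9] 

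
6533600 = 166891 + 6366709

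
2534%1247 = 40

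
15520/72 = 1940/9 = 215.56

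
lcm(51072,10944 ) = 153216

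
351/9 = 39 = 39.00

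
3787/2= 1893 + 1/2  =  1893.50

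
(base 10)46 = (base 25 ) 1L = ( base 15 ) 31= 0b101110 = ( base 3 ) 1201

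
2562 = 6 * 427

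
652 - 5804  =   - 5152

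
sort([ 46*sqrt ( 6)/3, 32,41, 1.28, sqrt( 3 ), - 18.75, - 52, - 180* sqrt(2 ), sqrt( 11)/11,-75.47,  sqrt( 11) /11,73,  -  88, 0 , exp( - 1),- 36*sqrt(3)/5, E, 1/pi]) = [ - 180*sqrt( 2 ),  -  88,-75.47, - 52, - 18.75, - 36*sqrt( 3 ) /5, 0,sqrt( 11)/11,  sqrt( 11)/11 , 1/pi, exp( - 1),1.28,sqrt(3), E, 32, 46*sqrt( 6)/3 , 41,73]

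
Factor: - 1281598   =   - 2^1*59^1*10861^1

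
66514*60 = 3990840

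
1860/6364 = 465/1591 = 0.29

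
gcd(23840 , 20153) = 1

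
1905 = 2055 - 150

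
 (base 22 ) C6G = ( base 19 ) g99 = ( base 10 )5956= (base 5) 142311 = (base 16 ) 1744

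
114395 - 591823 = -477428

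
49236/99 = 1492/3 = 497.33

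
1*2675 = 2675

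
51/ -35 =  - 51/35 = - 1.46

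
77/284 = 77/284 = 0.27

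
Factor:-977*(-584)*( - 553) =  - 315524104 = - 2^3*7^1*73^1 * 79^1*977^1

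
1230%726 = 504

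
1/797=1/797 = 0.00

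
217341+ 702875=920216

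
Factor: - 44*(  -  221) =2^2*11^1*13^1*17^1 =9724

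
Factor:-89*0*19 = 0= 0^1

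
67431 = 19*3549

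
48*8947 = 429456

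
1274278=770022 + 504256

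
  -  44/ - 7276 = 11/1819 = 0.01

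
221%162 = 59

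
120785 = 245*493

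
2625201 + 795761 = 3420962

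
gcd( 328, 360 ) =8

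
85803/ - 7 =-12258 +3/7 = -12257.57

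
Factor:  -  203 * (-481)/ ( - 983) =  -  7^1*13^1*29^1*37^1*983^( - 1) = - 97643/983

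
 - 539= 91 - 630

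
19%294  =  19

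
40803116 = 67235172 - 26432056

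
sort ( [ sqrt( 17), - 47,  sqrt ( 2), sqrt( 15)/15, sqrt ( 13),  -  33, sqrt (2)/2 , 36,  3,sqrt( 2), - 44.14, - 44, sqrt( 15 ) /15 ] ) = [ - 47, - 44.14,-44, - 33, sqrt(15)/15, sqrt( 15)/15,sqrt (2)/2, sqrt( 2), sqrt(2), 3, sqrt(13 ),sqrt(17), 36 ]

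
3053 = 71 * 43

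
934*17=15878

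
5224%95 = 94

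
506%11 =0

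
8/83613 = 8/83613 =0.00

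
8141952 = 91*89472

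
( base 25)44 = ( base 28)3K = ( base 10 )104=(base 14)76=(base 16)68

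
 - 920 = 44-964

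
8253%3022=2209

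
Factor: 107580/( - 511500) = - 5^(-2) *31^( - 1 )*163^1 = -163/775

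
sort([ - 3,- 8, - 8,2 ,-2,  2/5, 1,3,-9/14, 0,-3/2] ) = [-8, - 8, - 3, - 2,-3/2,-9/14,0, 2/5,  1, 2,  3]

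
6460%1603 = 48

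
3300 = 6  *550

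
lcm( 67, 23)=1541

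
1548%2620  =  1548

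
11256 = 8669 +2587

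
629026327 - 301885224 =327141103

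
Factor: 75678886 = 2^1*4177^1*9059^1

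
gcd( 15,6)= 3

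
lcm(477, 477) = 477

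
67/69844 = 67/69844 = 0.00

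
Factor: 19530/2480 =63/8 = 2^( - 3)*3^2*7^1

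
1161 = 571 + 590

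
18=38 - 20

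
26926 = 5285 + 21641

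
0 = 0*410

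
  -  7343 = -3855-3488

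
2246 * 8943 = 20085978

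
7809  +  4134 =11943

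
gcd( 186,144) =6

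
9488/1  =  9488= 9488.00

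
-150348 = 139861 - 290209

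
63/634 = 63/634 = 0.10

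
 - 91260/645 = - 142 + 22/43 = - 141.49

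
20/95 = 4/19 = 0.21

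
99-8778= -8679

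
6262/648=9 + 215/324 = 9.66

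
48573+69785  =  118358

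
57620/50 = 1152 + 2/5 = 1152.40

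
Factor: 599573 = 13^1*17^1*2713^1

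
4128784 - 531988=3596796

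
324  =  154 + 170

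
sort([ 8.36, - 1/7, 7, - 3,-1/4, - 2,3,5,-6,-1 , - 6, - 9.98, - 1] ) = [-9.98,-6,- 6 , - 3, - 2 , - 1, -1, - 1/4,-1/7, 3,  5,7, 8.36]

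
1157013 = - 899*(-1287)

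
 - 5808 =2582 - 8390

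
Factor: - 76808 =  - 2^3*9601^1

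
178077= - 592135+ 770212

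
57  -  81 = -24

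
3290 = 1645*2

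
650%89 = 27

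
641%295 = 51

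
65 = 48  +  17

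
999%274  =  177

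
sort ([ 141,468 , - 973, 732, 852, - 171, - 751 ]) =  [ - 973, - 751, - 171,141, 468,732,  852]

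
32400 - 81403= - 49003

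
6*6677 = 40062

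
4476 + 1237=5713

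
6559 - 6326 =233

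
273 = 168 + 105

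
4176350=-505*( - 8270)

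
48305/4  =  48305/4 = 12076.25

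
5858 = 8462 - 2604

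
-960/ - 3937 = 960/3937 = 0.24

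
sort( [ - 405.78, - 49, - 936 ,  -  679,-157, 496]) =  [ - 936,-679, - 405.78, - 157,-49, 496]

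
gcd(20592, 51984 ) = 144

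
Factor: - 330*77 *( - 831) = 21115710 = 2^1*3^2*5^1*7^1*11^2*277^1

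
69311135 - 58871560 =10439575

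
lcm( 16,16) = 16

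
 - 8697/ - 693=12 + 127/231 = 12.55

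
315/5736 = 105/1912=0.05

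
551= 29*19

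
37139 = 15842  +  21297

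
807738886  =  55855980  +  751882906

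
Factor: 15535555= 5^1*7^1*443873^1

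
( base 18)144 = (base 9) 484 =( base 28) E8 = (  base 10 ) 400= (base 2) 110010000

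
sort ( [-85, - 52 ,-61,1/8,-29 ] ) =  [-85, - 61,-52,  -  29,1/8] 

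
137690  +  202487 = 340177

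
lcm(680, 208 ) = 17680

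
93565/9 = 93565/9 = 10396.11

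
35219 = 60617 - 25398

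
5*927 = 4635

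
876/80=219/20 = 10.95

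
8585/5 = 1717 = 1717.00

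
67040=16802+50238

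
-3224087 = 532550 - 3756637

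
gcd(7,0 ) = 7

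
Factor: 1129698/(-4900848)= - 188283/816808 = -2^(-3)*3^1*62761^1*102101^( - 1)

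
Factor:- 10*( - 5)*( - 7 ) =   -  350 = -2^1*5^2*7^1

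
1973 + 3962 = 5935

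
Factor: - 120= -2^3 *3^1*5^1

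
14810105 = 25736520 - 10926415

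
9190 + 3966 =13156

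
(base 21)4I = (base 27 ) 3l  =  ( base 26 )3o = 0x66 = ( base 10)102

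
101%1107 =101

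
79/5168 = 79/5168 = 0.02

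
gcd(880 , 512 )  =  16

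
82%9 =1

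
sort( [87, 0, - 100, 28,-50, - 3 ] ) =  [ - 100,-50, - 3,0,28,  87]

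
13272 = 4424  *3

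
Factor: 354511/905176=2^( - 3)*241^1*1471^1*113147^(-1 )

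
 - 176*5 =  - 880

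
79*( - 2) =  - 158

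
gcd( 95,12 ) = 1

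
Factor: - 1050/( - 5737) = 2^1 * 3^1*5^2*7^1*5737^( - 1)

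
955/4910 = 191/982 = 0.19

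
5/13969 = 5/13969 = 0.00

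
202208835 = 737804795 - 535595960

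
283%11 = 8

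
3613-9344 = -5731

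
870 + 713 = 1583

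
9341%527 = 382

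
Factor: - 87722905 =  - 5^1 * 19^1*923399^1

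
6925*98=678650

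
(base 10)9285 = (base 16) 2445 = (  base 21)1013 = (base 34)813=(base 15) 2b40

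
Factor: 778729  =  7^1*53^1*2099^1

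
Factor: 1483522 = 2^1*17^1*43633^1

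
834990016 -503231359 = 331758657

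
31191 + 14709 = 45900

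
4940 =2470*2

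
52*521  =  27092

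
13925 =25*557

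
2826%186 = 36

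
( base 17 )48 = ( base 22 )3a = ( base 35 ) 26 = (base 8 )114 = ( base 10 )76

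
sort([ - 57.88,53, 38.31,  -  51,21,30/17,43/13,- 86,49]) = [ - 86, - 57.88, - 51,30/17,43/13,21, 38.31,  49, 53]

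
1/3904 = 1/3904 = 0.00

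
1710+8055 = 9765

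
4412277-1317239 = 3095038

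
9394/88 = 106 + 3/4 = 106.75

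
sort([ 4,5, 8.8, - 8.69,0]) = [ - 8.69,0,4, 5,8.8]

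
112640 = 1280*88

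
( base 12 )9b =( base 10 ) 119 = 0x77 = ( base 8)167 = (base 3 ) 11102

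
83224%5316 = 3484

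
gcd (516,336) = 12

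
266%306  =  266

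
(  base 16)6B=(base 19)5c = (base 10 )107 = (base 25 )47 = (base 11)98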